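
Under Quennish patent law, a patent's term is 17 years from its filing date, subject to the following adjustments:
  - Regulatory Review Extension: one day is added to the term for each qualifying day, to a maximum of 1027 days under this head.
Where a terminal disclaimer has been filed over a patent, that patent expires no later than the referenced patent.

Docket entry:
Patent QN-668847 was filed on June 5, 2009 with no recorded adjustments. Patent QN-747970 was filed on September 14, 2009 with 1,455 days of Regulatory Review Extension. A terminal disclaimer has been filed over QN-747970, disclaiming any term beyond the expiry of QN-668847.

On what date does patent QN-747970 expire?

Natural term of QN-747970:
  Base: filing + 17 years → 14 September 2026.
  Regulatory Review Extension: 1455 days claimed exceeds the 1027-day cap, so +1027 days → 7 July 2029.
Expiry of referenced patent QN-668847:
  Base: filing + 17 years → 5 June 2026.
Terminal disclaimer: QN-747970 expires on the earlier of 7 July 2029 and 5 June 2026.

June 5, 2026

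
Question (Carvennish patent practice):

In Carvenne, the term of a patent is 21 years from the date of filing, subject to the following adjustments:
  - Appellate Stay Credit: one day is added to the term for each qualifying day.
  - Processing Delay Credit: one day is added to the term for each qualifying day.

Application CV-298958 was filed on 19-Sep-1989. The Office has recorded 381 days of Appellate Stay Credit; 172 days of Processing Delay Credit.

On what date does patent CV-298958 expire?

Base term: filing date + 21 years → 19 September 2010.
Appellate Stay Credit: +381 days → 5 October 2011.
Processing Delay Credit: +172 days → 25 March 2012.

2012-03-25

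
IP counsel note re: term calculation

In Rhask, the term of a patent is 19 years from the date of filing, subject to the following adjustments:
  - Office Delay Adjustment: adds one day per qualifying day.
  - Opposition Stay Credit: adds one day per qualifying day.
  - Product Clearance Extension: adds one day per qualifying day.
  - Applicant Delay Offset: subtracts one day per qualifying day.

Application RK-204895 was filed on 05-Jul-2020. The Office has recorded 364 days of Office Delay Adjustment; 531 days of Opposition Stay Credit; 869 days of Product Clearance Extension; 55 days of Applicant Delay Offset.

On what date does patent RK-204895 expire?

March 9, 2044

Base term: filing date + 19 years → 5 July 2039.
Office Delay Adjustment: +364 days → 3 July 2040.
Opposition Stay Credit: +531 days → 16 December 2041.
Product Clearance Extension: +869 days → 3 May 2044.
Applicant Delay Offset: −55 days → 9 March 2044.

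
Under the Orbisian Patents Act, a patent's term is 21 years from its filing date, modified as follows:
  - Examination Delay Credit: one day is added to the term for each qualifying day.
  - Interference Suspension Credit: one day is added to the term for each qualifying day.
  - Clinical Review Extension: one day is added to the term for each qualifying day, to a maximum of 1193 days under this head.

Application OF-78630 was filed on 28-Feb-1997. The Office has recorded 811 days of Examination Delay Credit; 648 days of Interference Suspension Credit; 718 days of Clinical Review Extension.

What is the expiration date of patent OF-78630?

2024-02-14

Base term: filing date + 21 years → 28 February 2018.
Examination Delay Credit: +811 days → 19 May 2020.
Interference Suspension Credit: +648 days → 26 February 2022.
Clinical Review Extension: 718 days (within the 1193-day cap) → +718 days → 14 February 2024.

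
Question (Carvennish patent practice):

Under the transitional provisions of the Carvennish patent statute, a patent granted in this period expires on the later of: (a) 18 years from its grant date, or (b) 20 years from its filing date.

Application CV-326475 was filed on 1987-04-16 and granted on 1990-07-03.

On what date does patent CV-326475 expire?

2008-07-03

(a) grant + 18 years → 3 July 2008.
(b) filing + 20 years → 16 April 2007.
Later of the two: 3 July 2008.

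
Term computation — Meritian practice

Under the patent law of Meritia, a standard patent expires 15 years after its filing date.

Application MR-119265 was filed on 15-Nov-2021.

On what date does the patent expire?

2036-11-15

Filing date + 15 years → 15 November 2036.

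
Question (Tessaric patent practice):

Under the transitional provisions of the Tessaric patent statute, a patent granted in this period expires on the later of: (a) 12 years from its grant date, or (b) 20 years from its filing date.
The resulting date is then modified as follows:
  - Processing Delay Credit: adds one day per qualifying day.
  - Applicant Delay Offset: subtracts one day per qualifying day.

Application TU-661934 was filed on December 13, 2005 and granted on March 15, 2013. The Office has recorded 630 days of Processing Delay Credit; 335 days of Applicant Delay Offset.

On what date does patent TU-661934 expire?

October 4, 2026

(a) grant + 12 years → 15 March 2025.
(b) filing + 20 years → 13 December 2025.
Later of the two: 13 December 2025.
Processing Delay Credit: +630 days → 4 September 2027.
Applicant Delay Offset: −335 days → 4 October 2026.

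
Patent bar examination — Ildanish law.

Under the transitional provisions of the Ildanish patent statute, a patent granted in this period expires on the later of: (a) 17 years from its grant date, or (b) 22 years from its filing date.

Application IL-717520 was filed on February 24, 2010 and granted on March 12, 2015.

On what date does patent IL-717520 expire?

2032-03-12

(a) grant + 17 years → 12 March 2032.
(b) filing + 22 years → 24 February 2032.
Later of the two: 12 March 2032.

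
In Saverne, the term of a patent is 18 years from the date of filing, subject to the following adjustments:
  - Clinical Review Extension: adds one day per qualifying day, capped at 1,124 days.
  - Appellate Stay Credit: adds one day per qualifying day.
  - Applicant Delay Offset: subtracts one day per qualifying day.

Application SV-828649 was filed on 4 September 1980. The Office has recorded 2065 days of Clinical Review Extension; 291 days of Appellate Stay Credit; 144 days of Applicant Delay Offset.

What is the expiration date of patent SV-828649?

Base term: filing date + 18 years → 4 September 1998.
Clinical Review Extension: 2065 days claimed exceeds the 1124-day cap, so +1124 days → 2 October 2001.
Appellate Stay Credit: +291 days → 20 July 2002.
Applicant Delay Offset: −144 days → 26 February 2002.

2002-02-26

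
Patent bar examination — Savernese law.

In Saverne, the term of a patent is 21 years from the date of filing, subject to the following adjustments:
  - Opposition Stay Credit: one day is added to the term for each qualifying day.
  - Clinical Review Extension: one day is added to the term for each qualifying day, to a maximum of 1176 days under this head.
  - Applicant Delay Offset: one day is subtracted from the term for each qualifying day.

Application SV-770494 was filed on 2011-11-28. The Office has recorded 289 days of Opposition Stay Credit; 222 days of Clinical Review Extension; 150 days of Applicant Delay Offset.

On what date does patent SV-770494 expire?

November 24, 2033

Base term: filing date + 21 years → 28 November 2032.
Opposition Stay Credit: +289 days → 13 September 2033.
Clinical Review Extension: 222 days (within the 1176-day cap) → +222 days → 23 April 2034.
Applicant Delay Offset: −150 days → 24 November 2033.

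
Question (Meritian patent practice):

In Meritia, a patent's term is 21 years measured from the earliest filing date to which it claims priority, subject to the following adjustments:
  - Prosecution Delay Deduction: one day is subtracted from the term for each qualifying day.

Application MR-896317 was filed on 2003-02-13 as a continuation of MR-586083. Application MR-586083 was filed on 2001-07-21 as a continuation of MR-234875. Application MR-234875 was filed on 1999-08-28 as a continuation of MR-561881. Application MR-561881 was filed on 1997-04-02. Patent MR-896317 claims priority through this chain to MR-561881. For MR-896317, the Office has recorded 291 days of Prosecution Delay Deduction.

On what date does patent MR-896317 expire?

Earliest priority filing: 2 April 1997.
Base term: 2 April 1997 + 21 years → 2 April 2018.
Prosecution Delay Deduction: −291 days → 15 June 2017.

2017-06-15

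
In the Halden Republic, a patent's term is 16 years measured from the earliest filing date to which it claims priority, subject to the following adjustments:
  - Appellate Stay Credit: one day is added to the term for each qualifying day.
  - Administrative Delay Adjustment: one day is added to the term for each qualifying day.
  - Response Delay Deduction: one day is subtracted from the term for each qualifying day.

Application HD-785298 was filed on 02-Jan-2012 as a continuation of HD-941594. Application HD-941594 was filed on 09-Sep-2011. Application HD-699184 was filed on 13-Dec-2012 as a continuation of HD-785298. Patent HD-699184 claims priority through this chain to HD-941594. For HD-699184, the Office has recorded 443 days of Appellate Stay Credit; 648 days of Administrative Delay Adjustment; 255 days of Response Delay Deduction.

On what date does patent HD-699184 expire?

Earliest priority filing: 9 September 2011.
Base term: 9 September 2011 + 16 years → 9 September 2027.
Appellate Stay Credit: +443 days → 25 November 2028.
Administrative Delay Adjustment: +648 days → 4 September 2030.
Response Delay Deduction: −255 days → 23 December 2029.

2029-12-23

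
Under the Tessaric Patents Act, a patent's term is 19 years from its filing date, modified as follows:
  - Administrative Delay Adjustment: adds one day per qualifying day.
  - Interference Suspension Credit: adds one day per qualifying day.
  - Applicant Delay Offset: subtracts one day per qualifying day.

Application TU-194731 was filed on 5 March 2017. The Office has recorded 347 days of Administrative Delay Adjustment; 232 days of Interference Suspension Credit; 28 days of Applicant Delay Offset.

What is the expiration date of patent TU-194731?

September 7, 2037

Base term: filing date + 19 years → 5 March 2036.
Administrative Delay Adjustment: +347 days → 15 February 2037.
Interference Suspension Credit: +232 days → 5 October 2037.
Applicant Delay Offset: −28 days → 7 September 2037.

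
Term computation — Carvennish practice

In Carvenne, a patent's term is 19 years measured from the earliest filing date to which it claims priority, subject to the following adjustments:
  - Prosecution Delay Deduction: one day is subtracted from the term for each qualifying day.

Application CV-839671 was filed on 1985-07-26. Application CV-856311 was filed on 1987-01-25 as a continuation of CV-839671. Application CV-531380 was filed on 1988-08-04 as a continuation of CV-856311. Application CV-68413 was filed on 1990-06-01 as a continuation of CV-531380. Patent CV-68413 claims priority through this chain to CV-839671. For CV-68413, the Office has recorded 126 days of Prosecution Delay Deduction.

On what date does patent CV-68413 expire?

March 22, 2004

Earliest priority filing: 26 July 1985.
Base term: 26 July 1985 + 19 years → 26 July 2004.
Prosecution Delay Deduction: −126 days → 22 March 2004.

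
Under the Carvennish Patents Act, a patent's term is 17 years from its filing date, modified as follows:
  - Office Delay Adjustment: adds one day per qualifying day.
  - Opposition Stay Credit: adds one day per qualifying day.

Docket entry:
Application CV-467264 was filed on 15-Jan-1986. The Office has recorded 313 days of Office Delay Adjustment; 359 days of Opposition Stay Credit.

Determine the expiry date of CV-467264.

Base term: filing date + 17 years → 15 January 2003.
Office Delay Adjustment: +313 days → 24 November 2003.
Opposition Stay Credit: +359 days → 17 November 2004.

2004-11-17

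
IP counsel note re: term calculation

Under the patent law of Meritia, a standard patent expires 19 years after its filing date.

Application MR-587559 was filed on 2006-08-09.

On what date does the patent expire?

Filing date + 19 years → 9 August 2025.

2025-08-09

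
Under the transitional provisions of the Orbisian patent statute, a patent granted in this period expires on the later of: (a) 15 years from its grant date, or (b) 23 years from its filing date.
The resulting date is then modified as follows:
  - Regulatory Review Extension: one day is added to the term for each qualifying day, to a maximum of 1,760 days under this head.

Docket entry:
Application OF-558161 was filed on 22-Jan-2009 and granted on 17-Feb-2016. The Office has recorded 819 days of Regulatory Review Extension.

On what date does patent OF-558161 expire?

2034-04-20

(a) grant + 15 years → 17 February 2031.
(b) filing + 23 years → 22 January 2032.
Later of the two: 22 January 2032.
Regulatory Review Extension: 819 days (within the 1760-day cap) → +819 days → 20 April 2034.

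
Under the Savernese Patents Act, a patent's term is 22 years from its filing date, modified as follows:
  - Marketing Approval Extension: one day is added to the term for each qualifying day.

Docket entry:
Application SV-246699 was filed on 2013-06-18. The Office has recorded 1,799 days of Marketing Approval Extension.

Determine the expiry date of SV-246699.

Base term: filing date + 22 years → 18 June 2035.
Marketing Approval Extension: +1799 days → 21 May 2040.

May 21, 2040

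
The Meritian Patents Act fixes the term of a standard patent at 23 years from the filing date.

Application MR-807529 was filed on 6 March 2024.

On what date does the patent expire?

Filing date + 23 years → 6 March 2047.

March 6, 2047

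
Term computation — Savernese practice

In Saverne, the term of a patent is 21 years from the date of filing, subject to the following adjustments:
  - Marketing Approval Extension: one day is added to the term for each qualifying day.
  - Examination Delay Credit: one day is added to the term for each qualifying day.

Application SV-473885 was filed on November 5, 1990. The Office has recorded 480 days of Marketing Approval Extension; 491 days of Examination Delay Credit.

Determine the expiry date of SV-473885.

July 3, 2014

Base term: filing date + 21 years → 5 November 2011.
Marketing Approval Extension: +480 days → 27 February 2013.
Examination Delay Credit: +491 days → 3 July 2014.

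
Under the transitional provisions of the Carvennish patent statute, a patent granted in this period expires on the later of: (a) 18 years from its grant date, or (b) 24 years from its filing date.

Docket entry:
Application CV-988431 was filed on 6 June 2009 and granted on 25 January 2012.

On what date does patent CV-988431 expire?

(a) grant + 18 years → 25 January 2030.
(b) filing + 24 years → 6 June 2033.
Later of the two: 6 June 2033.

June 6, 2033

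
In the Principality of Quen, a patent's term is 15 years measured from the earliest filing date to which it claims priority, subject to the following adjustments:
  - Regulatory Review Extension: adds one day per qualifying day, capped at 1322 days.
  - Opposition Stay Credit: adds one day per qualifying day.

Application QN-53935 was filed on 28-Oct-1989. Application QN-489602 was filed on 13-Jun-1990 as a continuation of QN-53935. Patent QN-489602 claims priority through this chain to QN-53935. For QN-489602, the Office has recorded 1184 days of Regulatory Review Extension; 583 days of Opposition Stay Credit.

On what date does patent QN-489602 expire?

Earliest priority filing: 28 October 1989.
Base term: 28 October 1989 + 15 years → 28 October 2004.
Regulatory Review Extension: 1184 days (within the 1322-day cap) → +1184 days → 25 January 2008.
Opposition Stay Credit: +583 days → 30 August 2009.

2009-08-30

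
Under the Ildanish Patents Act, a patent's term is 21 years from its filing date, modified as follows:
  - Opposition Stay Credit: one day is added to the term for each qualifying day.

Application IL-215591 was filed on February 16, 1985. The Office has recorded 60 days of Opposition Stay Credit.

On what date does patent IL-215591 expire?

Base term: filing date + 21 years → 16 February 2006.
Opposition Stay Credit: +60 days → 17 April 2006.

2006-04-17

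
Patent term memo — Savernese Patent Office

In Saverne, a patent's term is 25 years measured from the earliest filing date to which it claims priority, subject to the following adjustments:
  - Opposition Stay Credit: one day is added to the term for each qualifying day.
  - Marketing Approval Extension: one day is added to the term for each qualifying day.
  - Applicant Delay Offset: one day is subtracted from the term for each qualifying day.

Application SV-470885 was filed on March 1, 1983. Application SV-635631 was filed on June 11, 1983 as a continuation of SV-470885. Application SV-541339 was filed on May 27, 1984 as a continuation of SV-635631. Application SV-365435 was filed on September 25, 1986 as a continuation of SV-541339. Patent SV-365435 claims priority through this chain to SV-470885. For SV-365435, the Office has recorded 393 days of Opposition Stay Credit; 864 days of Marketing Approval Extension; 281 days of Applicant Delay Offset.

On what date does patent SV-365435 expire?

Earliest priority filing: 1 March 1983.
Base term: 1 March 1983 + 25 years → 1 March 2008.
Opposition Stay Credit: +393 days → 29 March 2009.
Marketing Approval Extension: +864 days → 10 August 2011.
Applicant Delay Offset: −281 days → 2 November 2010.

2010-11-02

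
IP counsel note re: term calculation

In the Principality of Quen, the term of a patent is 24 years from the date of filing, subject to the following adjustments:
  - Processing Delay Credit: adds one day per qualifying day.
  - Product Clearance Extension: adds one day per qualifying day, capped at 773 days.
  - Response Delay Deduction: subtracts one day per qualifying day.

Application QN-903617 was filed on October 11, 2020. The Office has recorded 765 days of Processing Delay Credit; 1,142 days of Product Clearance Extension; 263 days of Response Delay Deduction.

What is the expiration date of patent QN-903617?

2048-04-08

Base term: filing date + 24 years → 11 October 2044.
Processing Delay Credit: +765 days → 15 November 2046.
Product Clearance Extension: 1142 days claimed exceeds the 773-day cap, so +773 days → 27 December 2048.
Response Delay Deduction: −263 days → 8 April 2048.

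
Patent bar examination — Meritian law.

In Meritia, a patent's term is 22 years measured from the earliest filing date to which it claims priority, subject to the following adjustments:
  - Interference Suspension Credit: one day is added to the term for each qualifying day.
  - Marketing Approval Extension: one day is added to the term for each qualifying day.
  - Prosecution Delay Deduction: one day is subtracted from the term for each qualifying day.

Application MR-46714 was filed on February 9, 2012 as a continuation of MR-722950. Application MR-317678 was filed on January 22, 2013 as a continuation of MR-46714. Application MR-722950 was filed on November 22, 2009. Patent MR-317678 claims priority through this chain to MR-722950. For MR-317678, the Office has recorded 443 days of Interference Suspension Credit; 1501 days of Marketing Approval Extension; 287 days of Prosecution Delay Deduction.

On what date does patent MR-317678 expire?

Earliest priority filing: 22 November 2009.
Base term: 22 November 2009 + 22 years → 22 November 2031.
Interference Suspension Credit: +443 days → 7 February 2033.
Marketing Approval Extension: +1501 days → 19 March 2037.
Prosecution Delay Deduction: −287 days → 5 June 2036.

June 5, 2036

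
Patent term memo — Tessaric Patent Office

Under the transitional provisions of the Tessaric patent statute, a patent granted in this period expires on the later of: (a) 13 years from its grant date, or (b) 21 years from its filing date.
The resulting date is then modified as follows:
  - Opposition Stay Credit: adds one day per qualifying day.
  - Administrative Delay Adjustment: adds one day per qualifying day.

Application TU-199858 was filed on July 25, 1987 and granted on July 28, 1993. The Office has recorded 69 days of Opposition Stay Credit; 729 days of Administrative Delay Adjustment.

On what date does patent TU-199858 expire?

October 1, 2010

(a) grant + 13 years → 28 July 2006.
(b) filing + 21 years → 25 July 2008.
Later of the two: 25 July 2008.
Opposition Stay Credit: +69 days → 2 October 2008.
Administrative Delay Adjustment: +729 days → 1 October 2010.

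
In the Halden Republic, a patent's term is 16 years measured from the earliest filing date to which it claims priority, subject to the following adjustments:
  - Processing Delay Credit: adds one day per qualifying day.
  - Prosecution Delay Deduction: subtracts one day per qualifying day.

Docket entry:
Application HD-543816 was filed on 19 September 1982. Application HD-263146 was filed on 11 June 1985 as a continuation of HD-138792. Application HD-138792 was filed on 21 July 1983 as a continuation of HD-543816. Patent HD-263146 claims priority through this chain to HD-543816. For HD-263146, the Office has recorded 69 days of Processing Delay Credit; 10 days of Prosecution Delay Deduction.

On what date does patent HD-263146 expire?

Earliest priority filing: 19 September 1982.
Base term: 19 September 1982 + 16 years → 19 September 1998.
Processing Delay Credit: +69 days → 27 November 1998.
Prosecution Delay Deduction: −10 days → 17 November 1998.

November 17, 1998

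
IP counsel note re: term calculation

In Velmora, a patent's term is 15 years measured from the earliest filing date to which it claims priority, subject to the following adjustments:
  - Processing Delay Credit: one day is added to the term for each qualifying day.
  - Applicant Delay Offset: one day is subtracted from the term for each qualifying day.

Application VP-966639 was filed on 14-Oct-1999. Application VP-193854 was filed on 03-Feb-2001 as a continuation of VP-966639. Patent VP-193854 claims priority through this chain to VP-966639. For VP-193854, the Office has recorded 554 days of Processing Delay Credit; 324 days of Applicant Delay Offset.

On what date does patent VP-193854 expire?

Earliest priority filing: 14 October 1999.
Base term: 14 October 1999 + 15 years → 14 October 2014.
Processing Delay Credit: +554 days → 20 April 2016.
Applicant Delay Offset: −324 days → 1 June 2015.

June 1, 2015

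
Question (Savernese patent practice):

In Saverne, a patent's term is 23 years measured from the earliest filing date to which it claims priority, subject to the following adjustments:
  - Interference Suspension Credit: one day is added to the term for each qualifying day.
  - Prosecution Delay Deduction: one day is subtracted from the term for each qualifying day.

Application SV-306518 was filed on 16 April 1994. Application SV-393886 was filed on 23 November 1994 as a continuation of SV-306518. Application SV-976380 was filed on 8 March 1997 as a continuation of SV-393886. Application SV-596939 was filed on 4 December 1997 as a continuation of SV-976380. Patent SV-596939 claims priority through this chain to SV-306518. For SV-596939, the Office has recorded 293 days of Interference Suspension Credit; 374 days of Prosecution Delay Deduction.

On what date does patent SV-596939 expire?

January 25, 2017

Earliest priority filing: 16 April 1994.
Base term: 16 April 1994 + 23 years → 16 April 2017.
Interference Suspension Credit: +293 days → 3 February 2018.
Prosecution Delay Deduction: −374 days → 25 January 2017.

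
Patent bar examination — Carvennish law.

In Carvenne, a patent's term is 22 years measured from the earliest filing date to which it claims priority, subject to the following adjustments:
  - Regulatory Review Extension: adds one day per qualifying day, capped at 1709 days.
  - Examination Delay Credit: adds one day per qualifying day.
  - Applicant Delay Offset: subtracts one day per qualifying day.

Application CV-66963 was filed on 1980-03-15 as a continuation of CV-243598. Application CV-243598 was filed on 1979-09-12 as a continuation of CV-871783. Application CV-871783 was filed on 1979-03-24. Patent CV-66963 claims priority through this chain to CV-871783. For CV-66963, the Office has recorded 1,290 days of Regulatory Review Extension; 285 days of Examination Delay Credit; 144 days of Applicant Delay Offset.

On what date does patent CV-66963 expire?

Earliest priority filing: 24 March 1979.
Base term: 24 March 1979 + 22 years → 24 March 2001.
Regulatory Review Extension: 1290 days (within the 1709-day cap) → +1290 days → 4 October 2004.
Examination Delay Credit: +285 days → 16 July 2005.
Applicant Delay Offset: −144 days → 22 February 2005.

2005-02-22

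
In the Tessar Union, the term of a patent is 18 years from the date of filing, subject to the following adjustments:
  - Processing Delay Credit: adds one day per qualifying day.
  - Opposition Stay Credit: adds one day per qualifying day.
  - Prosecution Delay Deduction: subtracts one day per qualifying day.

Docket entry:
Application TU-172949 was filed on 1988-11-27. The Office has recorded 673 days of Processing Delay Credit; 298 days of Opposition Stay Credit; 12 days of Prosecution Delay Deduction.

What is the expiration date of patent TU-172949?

2009-07-13

Base term: filing date + 18 years → 27 November 2006.
Processing Delay Credit: +673 days → 30 September 2008.
Opposition Stay Credit: +298 days → 25 July 2009.
Prosecution Delay Deduction: −12 days → 13 July 2009.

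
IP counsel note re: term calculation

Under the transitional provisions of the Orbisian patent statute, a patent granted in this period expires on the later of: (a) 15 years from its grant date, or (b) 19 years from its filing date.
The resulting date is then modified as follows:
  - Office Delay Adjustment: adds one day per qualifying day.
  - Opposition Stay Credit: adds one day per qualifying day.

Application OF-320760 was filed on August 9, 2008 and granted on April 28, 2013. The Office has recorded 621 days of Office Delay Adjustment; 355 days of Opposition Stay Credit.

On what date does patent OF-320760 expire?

(a) grant + 15 years → 28 April 2028.
(b) filing + 19 years → 9 August 2027.
Later of the two: 28 April 2028.
Office Delay Adjustment: +621 days → 9 January 2030.
Opposition Stay Credit: +355 days → 30 December 2030.

December 30, 2030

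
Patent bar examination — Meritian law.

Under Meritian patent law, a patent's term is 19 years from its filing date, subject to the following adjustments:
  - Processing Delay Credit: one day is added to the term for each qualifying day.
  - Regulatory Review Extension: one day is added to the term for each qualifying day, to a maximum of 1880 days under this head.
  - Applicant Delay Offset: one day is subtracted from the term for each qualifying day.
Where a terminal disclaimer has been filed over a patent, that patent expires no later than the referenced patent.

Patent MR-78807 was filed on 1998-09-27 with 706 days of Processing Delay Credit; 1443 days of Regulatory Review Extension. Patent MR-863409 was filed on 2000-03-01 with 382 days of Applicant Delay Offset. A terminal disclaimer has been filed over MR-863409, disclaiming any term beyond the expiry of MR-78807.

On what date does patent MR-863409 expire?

2018-02-12

Natural term of MR-863409:
  Base: filing + 19 years → 1 March 2019.
  Applicant Delay Offset: −382 days → 12 February 2018.
Expiry of referenced patent MR-78807:
  Base: filing + 19 years → 27 September 2017.
  Processing Delay Credit: +706 days → 3 September 2019.
  Regulatory Review Extension: 1443 days (within the 1880-day cap) → +1443 days → 16 August 2023.
Terminal disclaimer: MR-863409 expires on the earlier of 12 February 2018 and 16 August 2023.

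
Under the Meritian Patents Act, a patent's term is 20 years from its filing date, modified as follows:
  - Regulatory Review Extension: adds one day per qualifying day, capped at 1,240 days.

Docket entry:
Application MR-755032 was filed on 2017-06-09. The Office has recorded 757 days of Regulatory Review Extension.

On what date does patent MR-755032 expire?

2039-07-06

Base term: filing date + 20 years → 9 June 2037.
Regulatory Review Extension: 757 days (within the 1240-day cap) → +757 days → 6 July 2039.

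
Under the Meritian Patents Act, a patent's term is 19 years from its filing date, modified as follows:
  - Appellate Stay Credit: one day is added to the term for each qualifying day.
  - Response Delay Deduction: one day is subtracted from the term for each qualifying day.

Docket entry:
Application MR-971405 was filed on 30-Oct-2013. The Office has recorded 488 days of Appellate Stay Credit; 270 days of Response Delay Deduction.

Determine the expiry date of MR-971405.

June 5, 2033

Base term: filing date + 19 years → 30 October 2032.
Appellate Stay Credit: +488 days → 2 March 2034.
Response Delay Deduction: −270 days → 5 June 2033.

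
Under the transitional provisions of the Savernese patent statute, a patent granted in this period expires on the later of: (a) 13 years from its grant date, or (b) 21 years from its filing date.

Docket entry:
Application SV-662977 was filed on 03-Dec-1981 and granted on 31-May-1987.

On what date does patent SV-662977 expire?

(a) grant + 13 years → 31 May 2000.
(b) filing + 21 years → 3 December 2002.
Later of the two: 3 December 2002.

December 3, 2002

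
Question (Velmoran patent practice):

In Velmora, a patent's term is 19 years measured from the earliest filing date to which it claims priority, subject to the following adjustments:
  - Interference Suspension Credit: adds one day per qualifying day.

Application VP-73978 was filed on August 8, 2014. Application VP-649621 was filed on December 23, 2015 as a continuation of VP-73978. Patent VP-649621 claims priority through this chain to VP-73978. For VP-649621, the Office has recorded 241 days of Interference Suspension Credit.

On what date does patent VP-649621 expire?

April 6, 2034

Earliest priority filing: 8 August 2014.
Base term: 8 August 2014 + 19 years → 8 August 2033.
Interference Suspension Credit: +241 days → 6 April 2034.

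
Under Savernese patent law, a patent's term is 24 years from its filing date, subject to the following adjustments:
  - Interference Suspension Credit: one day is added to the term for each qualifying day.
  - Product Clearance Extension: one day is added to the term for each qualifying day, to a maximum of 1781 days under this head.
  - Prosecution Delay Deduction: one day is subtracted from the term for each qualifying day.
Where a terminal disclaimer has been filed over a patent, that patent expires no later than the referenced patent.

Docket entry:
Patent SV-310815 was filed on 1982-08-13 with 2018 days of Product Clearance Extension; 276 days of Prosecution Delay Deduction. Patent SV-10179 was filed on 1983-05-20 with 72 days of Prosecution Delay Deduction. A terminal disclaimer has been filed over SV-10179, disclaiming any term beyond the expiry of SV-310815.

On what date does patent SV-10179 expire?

Natural term of SV-10179:
  Base: filing + 24 years → 20 May 2007.
  Prosecution Delay Deduction: −72 days → 9 March 2007.
Expiry of referenced patent SV-310815:
  Base: filing + 24 years → 13 August 2006.
  Product Clearance Extension: 2018 days claimed exceeds the 1781-day cap, so +1781 days → 29 June 2011.
  Prosecution Delay Deduction: −276 days → 26 September 2010.
Terminal disclaimer: SV-10179 expires on the earlier of 9 March 2007 and 26 September 2010.

2007-03-09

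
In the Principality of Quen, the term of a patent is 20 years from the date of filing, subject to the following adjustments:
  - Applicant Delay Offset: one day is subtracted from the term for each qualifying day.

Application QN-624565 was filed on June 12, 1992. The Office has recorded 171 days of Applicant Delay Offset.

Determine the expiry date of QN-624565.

2011-12-24

Base term: filing date + 20 years → 12 June 2012.
Applicant Delay Offset: −171 days → 24 December 2011.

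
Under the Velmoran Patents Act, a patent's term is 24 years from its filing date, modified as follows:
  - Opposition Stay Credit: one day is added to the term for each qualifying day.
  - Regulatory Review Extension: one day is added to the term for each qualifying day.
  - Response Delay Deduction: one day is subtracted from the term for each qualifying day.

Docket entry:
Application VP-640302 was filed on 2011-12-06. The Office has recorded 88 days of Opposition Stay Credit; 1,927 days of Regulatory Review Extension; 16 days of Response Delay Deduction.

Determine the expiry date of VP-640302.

2041-05-27

Base term: filing date + 24 years → 6 December 2035.
Opposition Stay Credit: +88 days → 3 March 2036.
Regulatory Review Extension: +1927 days → 12 June 2041.
Response Delay Deduction: −16 days → 27 May 2041.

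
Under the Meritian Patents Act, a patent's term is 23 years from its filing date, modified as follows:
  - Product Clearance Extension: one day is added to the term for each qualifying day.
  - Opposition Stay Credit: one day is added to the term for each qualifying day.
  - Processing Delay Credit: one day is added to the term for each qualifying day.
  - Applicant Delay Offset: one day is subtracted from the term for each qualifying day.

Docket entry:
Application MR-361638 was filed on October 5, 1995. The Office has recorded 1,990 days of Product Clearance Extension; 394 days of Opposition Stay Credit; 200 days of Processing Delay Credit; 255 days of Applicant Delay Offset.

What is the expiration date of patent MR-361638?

Base term: filing date + 23 years → 5 October 2018.
Product Clearance Extension: +1990 days → 17 March 2024.
Opposition Stay Credit: +394 days → 15 April 2025.
Processing Delay Credit: +200 days → 1 November 2025.
Applicant Delay Offset: −255 days → 19 February 2025.

February 19, 2025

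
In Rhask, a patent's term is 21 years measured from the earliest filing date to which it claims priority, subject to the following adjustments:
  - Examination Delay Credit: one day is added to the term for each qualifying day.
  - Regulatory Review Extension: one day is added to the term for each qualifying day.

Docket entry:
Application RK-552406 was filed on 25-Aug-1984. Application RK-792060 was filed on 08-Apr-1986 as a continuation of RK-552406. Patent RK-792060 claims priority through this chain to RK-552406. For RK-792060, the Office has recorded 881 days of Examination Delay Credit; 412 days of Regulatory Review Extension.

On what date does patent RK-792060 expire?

Earliest priority filing: 25 August 1984.
Base term: 25 August 1984 + 21 years → 25 August 2005.
Examination Delay Credit: +881 days → 23 January 2008.
Regulatory Review Extension: +412 days → 10 March 2009.

2009-03-10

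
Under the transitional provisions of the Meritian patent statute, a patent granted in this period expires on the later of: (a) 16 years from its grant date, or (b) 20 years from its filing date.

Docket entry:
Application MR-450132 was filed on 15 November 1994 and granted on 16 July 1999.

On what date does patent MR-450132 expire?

(a) grant + 16 years → 16 July 2015.
(b) filing + 20 years → 15 November 2014.
Later of the two: 16 July 2015.

July 16, 2015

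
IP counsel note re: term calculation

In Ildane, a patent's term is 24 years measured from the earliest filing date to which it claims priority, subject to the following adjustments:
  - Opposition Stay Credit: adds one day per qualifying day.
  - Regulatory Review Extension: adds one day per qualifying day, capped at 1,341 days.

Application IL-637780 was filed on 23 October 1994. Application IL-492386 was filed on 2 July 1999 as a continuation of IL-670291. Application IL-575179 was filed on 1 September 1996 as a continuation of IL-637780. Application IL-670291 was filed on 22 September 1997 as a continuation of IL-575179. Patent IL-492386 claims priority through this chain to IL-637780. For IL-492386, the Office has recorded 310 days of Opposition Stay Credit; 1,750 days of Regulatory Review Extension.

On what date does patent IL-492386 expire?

2023-05-01

Earliest priority filing: 23 October 1994.
Base term: 23 October 1994 + 24 years → 23 October 2018.
Opposition Stay Credit: +310 days → 29 August 2019.
Regulatory Review Extension: 1750 days claimed exceeds the 1341-day cap, so +1341 days → 1 May 2023.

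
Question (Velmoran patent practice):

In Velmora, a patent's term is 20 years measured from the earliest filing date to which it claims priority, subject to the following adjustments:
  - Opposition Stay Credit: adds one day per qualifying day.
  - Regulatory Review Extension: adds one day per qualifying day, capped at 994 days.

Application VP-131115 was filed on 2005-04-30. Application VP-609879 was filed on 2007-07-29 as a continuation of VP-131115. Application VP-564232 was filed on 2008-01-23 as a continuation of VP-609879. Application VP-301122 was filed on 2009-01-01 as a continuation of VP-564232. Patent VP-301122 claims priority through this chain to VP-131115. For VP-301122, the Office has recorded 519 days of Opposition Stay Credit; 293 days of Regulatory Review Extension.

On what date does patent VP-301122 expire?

July 21, 2027

Earliest priority filing: 30 April 2005.
Base term: 30 April 2005 + 20 years → 30 April 2025.
Opposition Stay Credit: +519 days → 1 October 2026.
Regulatory Review Extension: 293 days (within the 994-day cap) → +293 days → 21 July 2027.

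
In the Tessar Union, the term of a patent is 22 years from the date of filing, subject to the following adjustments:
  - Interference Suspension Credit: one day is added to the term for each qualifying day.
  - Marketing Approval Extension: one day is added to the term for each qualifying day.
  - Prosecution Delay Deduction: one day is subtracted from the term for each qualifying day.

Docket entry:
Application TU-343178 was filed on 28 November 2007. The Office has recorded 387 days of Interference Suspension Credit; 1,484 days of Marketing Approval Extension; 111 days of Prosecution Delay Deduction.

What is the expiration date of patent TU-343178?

2034-09-23

Base term: filing date + 22 years → 28 November 2029.
Interference Suspension Credit: +387 days → 20 December 2030.
Marketing Approval Extension: +1484 days → 12 January 2035.
Prosecution Delay Deduction: −111 days → 23 September 2034.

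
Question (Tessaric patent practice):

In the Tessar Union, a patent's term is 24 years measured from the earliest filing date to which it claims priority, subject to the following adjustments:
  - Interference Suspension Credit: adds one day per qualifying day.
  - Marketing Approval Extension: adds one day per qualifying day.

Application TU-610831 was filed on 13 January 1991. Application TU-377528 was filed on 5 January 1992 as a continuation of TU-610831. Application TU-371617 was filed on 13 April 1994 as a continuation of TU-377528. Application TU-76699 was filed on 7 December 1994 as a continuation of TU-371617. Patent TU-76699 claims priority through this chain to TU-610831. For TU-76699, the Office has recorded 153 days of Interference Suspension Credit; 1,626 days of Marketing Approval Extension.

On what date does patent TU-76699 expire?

Earliest priority filing: 13 January 1991.
Base term: 13 January 1991 + 24 years → 13 January 2015.
Interference Suspension Credit: +153 days → 15 June 2015.
Marketing Approval Extension: +1626 days → 27 November 2019.

2019-11-27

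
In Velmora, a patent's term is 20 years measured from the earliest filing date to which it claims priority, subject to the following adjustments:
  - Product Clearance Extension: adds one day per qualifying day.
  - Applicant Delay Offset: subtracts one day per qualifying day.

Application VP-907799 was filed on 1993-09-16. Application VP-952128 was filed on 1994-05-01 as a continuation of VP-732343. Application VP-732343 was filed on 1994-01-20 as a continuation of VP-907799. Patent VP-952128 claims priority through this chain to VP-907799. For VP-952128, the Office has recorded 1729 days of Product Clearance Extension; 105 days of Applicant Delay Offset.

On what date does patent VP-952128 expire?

Earliest priority filing: 16 September 1993.
Base term: 16 September 1993 + 20 years → 16 September 2013.
Product Clearance Extension: +1729 days → 11 June 2018.
Applicant Delay Offset: −105 days → 26 February 2018.

2018-02-26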